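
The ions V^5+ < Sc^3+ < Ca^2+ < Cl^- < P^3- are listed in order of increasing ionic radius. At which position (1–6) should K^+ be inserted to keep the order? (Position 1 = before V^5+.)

These species are isoelectronic with 18 electrons. The only difference is the number of protons: V^5+ (Z=23), Sc^3+ (Z=21), Ca^2+ (Z=20), K^+ (Z=19), Cl^- (Z=17), P^3- (Z=15). The strongest nuclear pull (V^5+) gives the smallest ion.
With K^+ included the full order is V^5+ < Sc^3+ < Ca^2+ < K^+ < Cl^- < P^3-, so it takes position 4.

4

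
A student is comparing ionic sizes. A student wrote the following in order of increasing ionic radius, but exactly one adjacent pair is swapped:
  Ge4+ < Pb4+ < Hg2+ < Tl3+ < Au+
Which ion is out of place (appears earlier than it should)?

Compare adjacent ions: they are isoelectronic (78 e⁻) and Tl has more protons than Hg (81 vs 80), making Tl3+ smaller — yet in this increasing list Hg2+ sits before Tl3+. Nothing else is reversed, so Hg2+ should move one place to the right.

Hg2+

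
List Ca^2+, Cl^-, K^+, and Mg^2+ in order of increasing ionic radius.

Mg^2+ < Ca^2+ < K^+ < Cl^-

Mg^2+ (Z=12, 10 e⁻), Ca^2+ (Z=20, 18 e⁻), K^+ (Z=19, 18 e⁻), Cl^- (Z=17, 18 e⁻). Mg^2+ < Ca^2+ (same group, period 3 vs 4); Ca^2+ < K^+ (isoelectronic, higher Z=20 is smaller); K^+ < Cl^- (isoelectronic, higher Z=19 is smaller).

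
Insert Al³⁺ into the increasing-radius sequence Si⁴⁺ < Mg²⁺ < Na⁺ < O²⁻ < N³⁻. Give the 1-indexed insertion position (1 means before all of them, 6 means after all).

Each ion has 10 electrons. The ranking follows nuclear charge in reverse — greater Z gives a smaller radius. Si⁴⁺ (Z=14), Al³⁺ (Z=13), Mg²⁺ (Z=12), Na⁺ (Z=11), O²⁻ (Z=8), N³⁻ (Z=7).
Putting Al³⁺ in gives Si⁴⁺ < Al³⁺ < Mg²⁺ < Na⁺ < O²⁻ < N³⁻; it lands at slot 2.

2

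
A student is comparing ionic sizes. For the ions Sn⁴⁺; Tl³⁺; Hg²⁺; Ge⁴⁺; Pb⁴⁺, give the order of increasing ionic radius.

Ge⁴⁺ < Sn⁴⁺ < Pb⁴⁺ < Tl³⁺ < Hg²⁺

Ge⁴⁺: 28 e⁻, Z=32, Sn⁴⁺: 46 e⁻, Z=50, Pb⁴⁺: 78 e⁻, Z=82, Tl³⁺: 78 e⁻, Z=81, Hg²⁺: 78 e⁻, Z=80. Ge⁴⁺ < Sn⁴⁺ (same group, 1 shell fewer); Sn⁴⁺ < Pb⁴⁺ (same group, period 5 vs 6); Pb⁴⁺ < Tl³⁺ (both 78 e⁻, Z=82>81); Tl³⁺ < Hg²⁺ (both 78 e⁻, Z=81>80).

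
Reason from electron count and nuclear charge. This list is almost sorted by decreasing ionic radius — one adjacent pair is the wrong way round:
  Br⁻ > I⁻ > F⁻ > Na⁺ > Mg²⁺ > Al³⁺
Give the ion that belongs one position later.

The pair Br⁻, I⁻ is the wrong way round — both in group 17 with the same charge; Br⁻ (period 4) has the smaller radius. All other adjacent pairs agree with periodic trends, so Br⁻ is the misplaced ion.

Br⁻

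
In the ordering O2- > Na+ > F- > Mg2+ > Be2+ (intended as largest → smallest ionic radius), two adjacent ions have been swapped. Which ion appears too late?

Scanning neighbour by neighbour, only Na+/F- violates a trend: they are isoelectronic (10 e⁻) and Na has more protons than F (11 vs 9), making Na+ smaller. That makes F- the one sitting a position late relative to where it belongs.

F-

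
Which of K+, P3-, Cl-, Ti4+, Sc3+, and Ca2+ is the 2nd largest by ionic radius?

Cl-

All of these have 18 electrons (isoelectronic). With the same electron cloud, the ion with the most protons pulls it in tightest. Nuclear charges: Ti4+ (Z=22), Sc3+ (Z=21), Ca2+ (Z=20), K+ (Z=19), Cl- (Z=17), P3- (Z=15). Highest Z is smallest.
Full ascending order: Ti4+ < Sc3+ < Ca2+ < K+ < Cl- < P3-. Counting from the largest, position 2 is Cl-.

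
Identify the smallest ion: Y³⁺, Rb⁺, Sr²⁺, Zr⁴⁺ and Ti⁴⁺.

Ti⁴⁺

Tabulating Z and e⁻: Ti⁴⁺ (Z=22, 18 e⁻), Zr⁴⁺ (Z=40, 36 e⁻), Y³⁺ (Z=39, 36 e⁻), Sr²⁺ (Z=38, 36 e⁻), Rb⁺ (Z=37, 36 e⁻). Ti⁴⁺ < Zr⁴⁺ (same group, period 4 vs 5); Zr⁴⁺ < Y³⁺ (both 36 e⁻, Z=40>39); Y³⁺ < Sr²⁺ (both 36 e⁻, Z=39>38); Sr²⁺ < Rb⁺ (isoelectronic, higher Z=38 is smaller).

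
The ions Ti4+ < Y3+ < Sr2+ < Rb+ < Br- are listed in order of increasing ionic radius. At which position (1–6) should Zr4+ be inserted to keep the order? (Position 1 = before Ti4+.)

2

Electron counts and nuclear charges: Ti4+ has 18 e⁻ (Z=22), Zr4+ has 36 e⁻ (Z=40), Y3+ has 36 e⁻ (Z=39), Sr2+ has 36 e⁻ (Z=38), Rb+ has 36 e⁻ (Z=37), Br- has 36 e⁻ (Z=35). Ti4+ < Zr4+ (same group, period 4 vs 5); Zr4+ < Y3+ (isoelectronic, higher Z=40 is smaller); Y3+ < Sr2+ (isoelectronic, higher Z=39 is smaller); Sr2+ < Rb+ (isoelectronic, higher Z=38 is smaller); Rb+ < Br- (isoelectronic, higher Z=37 is smaller).
Putting Zr4+ in gives Ti4+ < Zr4+ < Y3+ < Sr2+ < Rb+ < Br-; it lands at slot 2.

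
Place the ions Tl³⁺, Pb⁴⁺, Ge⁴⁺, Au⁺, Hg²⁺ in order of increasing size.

Ge⁴⁺: 28 e⁻, Z=32, Pb⁴⁺: 78 e⁻, Z=82, Tl³⁺: 78 e⁻, Z=81, Hg²⁺: 78 e⁻, Z=80, Au⁺: 78 e⁻, Z=79. Ge⁴⁺ < Pb⁴⁺ (same group, period 4 vs 6); Pb⁴⁺ < Tl³⁺ (isoelectronic, higher Z=82 is smaller); Tl³⁺ < Hg²⁺ (isoelectronic, higher Z=81 is smaller); Hg²⁺ < Au⁺ (isoelectronic, higher Z=80 is smaller).

Ge⁴⁺ < Pb⁴⁺ < Tl³⁺ < Hg²⁺ < Au⁺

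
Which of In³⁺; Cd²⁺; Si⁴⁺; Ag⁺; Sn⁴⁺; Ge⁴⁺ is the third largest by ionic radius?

Work out protons and electrons: Si⁴⁺ has 10 e⁻ (Z=14), Ge⁴⁺ has 28 e⁻ (Z=32), Sn⁴⁺ has 46 e⁻ (Z=50), In³⁺ has 46 e⁻ (Z=49), Cd²⁺ has 46 e⁻ (Z=48), Ag⁺ has 46 e⁻ (Z=47). Si⁴⁺ < Ge⁴⁺ (same group, period 3 vs 4); Ge⁴⁺ < Sn⁴⁺ (same group, 1 shell fewer); Sn⁴⁺ < In³⁺ (isoelectronic, higher Z=50 is smaller); In³⁺ < Cd²⁺ (isoelectronic, higher Z=49 is smaller); Cd²⁺ < Ag⁺ (isoelectronic, higher Z=48 is smaller).
Full ascending order: Si⁴⁺ < Ge⁴⁺ < Sn⁴⁺ < In³⁺ < Cd²⁺ < Ag⁺. Counting from the largest, position 3 is In³⁺.

In³⁺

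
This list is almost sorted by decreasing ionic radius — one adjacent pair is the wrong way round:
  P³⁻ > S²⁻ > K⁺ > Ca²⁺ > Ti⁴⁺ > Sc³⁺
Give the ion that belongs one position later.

Ti⁴⁺

Scanning neighbour by neighbour, only Ti⁴⁺/Sc³⁺ violates a trend: both have 18 electrons but Z(Ti)=22 > Z(Sc)=21, so Ti⁴⁺ should be the smaller of the two. That makes Ti⁴⁺ the one sitting a position early relative to where it belongs.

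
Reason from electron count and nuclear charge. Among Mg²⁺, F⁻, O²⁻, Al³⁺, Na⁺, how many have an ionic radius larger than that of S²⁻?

0

Tabulating Z and e⁻: Al³⁺ (Z=13, 10 e⁻), Mg²⁺ (Z=12, 10 e⁻), Na⁺ (Z=11, 10 e⁻), F⁻ (Z=9, 10 e⁻), O²⁻ (Z=8, 10 e⁻), S²⁻ (Z=16, 18 e⁻). Al³⁺ < Mg²⁺ (isoelectronic, higher Z=13 is smaller); Mg²⁺ < Na⁺ (both 10 e⁻, Z=12>11); Na⁺ < F⁻ (both 10 e⁻, Z=11>9); F⁻ < O²⁻ (isoelectronic, higher Z=9 is smaller); O²⁻ < S²⁻ (same group, 1 shell fewer).
Relative to S²⁻, the ions that are larger are none. That's 0.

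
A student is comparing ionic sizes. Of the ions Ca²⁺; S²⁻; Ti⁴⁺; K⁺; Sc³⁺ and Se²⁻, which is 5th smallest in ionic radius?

S²⁻

Electron counts and nuclear charges: Ti⁴⁺ (Z=22, 18 e⁻), Sc³⁺ (Z=21, 18 e⁻), Ca²⁺ (Z=20, 18 e⁻), K⁺ (Z=19, 18 e⁻), S²⁻ (Z=16, 18 e⁻), Se²⁻ (Z=34, 36 e⁻). Ti⁴⁺ < Sc³⁺ (isoelectronic, higher Z=22 is smaller); Sc³⁺ < Ca²⁺ (both 18 e⁻, Z=21>20); Ca²⁺ < K⁺ (isoelectronic, higher Z=20 is smaller); K⁺ < S²⁻ (isoelectronic, higher Z=19 is smaller); S²⁻ < Se²⁻ (same group, period 3 vs 4).
So the order is Ti⁴⁺ < Sc³⁺ < Ca²⁺ < K⁺ < S²⁻ < Se²⁻; the 5th-smallest ion is S²⁻.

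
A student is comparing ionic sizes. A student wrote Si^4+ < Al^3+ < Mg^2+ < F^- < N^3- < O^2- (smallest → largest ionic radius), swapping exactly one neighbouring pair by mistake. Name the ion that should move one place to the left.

O^2-

The pair N^3-, O^2- is the wrong way round — O^2- and N^3- share 10 electrons; the higher nuclear charge on O (Z=8) contracts it more, so O^2- < N^3-. All other adjacent pairs agree with periodic trends, so O^2- is the misplaced ion.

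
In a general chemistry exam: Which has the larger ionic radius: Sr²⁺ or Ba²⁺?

Ba²⁺

Same group, same charge. Going down the group adds an extra shell of electrons, so the ion gets larger: Sr²⁺ is highest in the group and smallest.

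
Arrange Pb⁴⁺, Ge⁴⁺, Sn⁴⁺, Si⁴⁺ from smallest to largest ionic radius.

Si⁴⁺ < Ge⁴⁺ < Sn⁴⁺ < Pb⁴⁺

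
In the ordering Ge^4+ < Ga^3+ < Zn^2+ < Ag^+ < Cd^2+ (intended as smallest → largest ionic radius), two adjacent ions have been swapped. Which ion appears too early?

Scanning neighbour by neighbour, only Ag^+/Cd^2+ violates a trend: they are isoelectronic (46 e⁻) and Cd has more protons than Ag (48 vs 47), making Cd^2+ smaller. That makes Ag^+ the one sitting a position early relative to where it belongs.

Ag^+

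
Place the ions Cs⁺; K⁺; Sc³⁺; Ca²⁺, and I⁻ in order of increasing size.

First list Z and electron count for each: Sc³⁺: 18 e⁻, Z=21, Ca²⁺: 18 e⁻, Z=20, K⁺: 18 e⁻, Z=19, Cs⁺: 54 e⁻, Z=55, I⁻: 54 e⁻, Z=53. Sc³⁺ < Ca²⁺ (isoelectronic, higher Z=21 is smaller); Ca²⁺ < K⁺ (isoelectronic, higher Z=20 is smaller); K⁺ < Cs⁺ (same group, 2 shells fewer); Cs⁺ < I⁻ (both 54 e⁻, Z=55>53).

Sc³⁺ < Ca²⁺ < K⁺ < Cs⁺ < I⁻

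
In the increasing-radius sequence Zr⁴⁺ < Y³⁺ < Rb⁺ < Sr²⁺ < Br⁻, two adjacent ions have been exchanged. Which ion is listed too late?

Compare adjacent ions: they are isoelectronic (36 e⁻) and Sr has more protons than Rb (38 vs 37), making Sr²⁺ smaller — yet in this increasing list Rb⁺ sits before Sr²⁺. Nothing else is reversed, so Sr²⁺ should move one place to the left.

Sr²⁺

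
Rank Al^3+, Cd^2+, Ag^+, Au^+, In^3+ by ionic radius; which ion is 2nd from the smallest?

Al^3+ has 10 e⁻ (Z=13), In^3+ has 46 e⁻ (Z=49), Cd^2+ has 46 e⁻ (Z=48), Ag^+ has 46 e⁻ (Z=47), Au^+ has 78 e⁻ (Z=79). Al^3+ < In^3+ (same group, period 3 vs 5); In^3+ < Cd^2+ (both 46 e⁻, Z=49>48); Cd^2+ < Ag^+ (isoelectronic, higher Z=48 is smaller); Ag^+ < Au^+ (same group, period 5 vs 6).
Ordering: Al^3+ < In^3+ < Cd^2+ < Ag^+ < Au^+. The 2nd smallest is In^3+.

In^3+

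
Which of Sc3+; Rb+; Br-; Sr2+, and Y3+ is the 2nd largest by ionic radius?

Rb+

Electron counts and nuclear charges: Sc3+: 18 e⁻, Z=21, Y3+: 36 e⁻, Z=39, Sr2+: 36 e⁻, Z=38, Rb+: 36 e⁻, Z=37, Br-: 36 e⁻, Z=35. Sc3+ < Y3+ (same group, period 4 vs 5); Y3+ < Sr2+ (both 36 e⁻, Z=39>38); Sr2+ < Rb+ (both 36 e⁻, Z=38>37); Rb+ < Br- (isoelectronic, higher Z=37 is smaller).
Full ascending order: Sc3+ < Y3+ < Sr2+ < Rb+ < Br-. Counting from the largest, position 2 is Rb+.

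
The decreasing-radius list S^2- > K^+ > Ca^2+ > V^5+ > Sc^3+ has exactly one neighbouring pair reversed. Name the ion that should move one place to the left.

The pair V^5+, Sc^3+ is the wrong way round — they are isoelectronic (18 e⁻) and V has more protons than Sc (23 vs 21), making V^5+ smaller. All other adjacent pairs agree with periodic trends, so Sc^3+ is the misplaced ion.

Sc^3+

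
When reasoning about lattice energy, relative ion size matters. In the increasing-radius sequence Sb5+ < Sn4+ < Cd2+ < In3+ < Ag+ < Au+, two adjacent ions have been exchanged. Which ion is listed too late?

The pair Cd2+, In3+ is the wrong way round — both have 46 electrons but Z(In)=49 > Z(Cd)=48, so In3+ should be the smaller of the two. All other adjacent pairs agree with periodic trends, so In3+ is the misplaced ion.

In3+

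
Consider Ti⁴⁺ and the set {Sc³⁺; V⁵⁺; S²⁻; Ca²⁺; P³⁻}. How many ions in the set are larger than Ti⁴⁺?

4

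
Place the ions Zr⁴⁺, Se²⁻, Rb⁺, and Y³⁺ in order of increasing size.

Zr⁴⁺ < Y³⁺ < Rb⁺ < Se²⁻

All of these have 36 electrons (isoelectronic). With the same electron cloud, the ion with the most protons pulls it in tightest. Nuclear charges: Zr⁴⁺ (Z=40), Y³⁺ (Z=39), Rb⁺ (Z=37), Se²⁻ (Z=34). Highest Z is smallest.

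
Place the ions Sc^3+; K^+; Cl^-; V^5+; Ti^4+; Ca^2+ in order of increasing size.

V^5+ < Ti^4+ < Sc^3+ < Ca^2+ < K^+ < Cl^-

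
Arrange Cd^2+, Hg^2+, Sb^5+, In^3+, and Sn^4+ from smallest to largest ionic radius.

Sb^5+ < Sn^4+ < In^3+ < Cd^2+ < Hg^2+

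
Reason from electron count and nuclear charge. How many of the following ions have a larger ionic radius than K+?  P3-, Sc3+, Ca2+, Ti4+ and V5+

1

All of these have 18 electrons (isoelectronic). With the same electron cloud, the ion with the most protons pulls it in tightest. Nuclear charges: V5+ (Z=23), Ti4+ (Z=22), Sc3+ (Z=21), Ca2+ (Z=20), K+ (Z=19), P3- (Z=15). Highest Z is smallest.
Ordering all of them (including K+) by radius gives V5+ < Ti4+ < Sc3+ < Ca2+ < K+ < P3-. So 1 is larger.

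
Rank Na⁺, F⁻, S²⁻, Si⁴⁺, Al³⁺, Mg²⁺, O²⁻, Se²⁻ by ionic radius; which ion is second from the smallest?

Al³⁺

Electron counts and nuclear charges: Si⁴⁺ has 10 e⁻ (Z=14), Al³⁺ has 10 e⁻ (Z=13), Mg²⁺ has 10 e⁻ (Z=12), Na⁺ has 10 e⁻ (Z=11), F⁻ has 10 e⁻ (Z=9), O²⁻ has 10 e⁻ (Z=8), S²⁻ has 18 e⁻ (Z=16), Se²⁻ has 36 e⁻ (Z=34). Si⁴⁺ < Al³⁺ (isoelectronic, higher Z=14 is smaller); Al³⁺ < Mg²⁺ (both 10 e⁻, Z=13>12); Mg²⁺ < Na⁺ (isoelectronic, higher Z=12 is smaller); Na⁺ < F⁻ (isoelectronic, higher Z=11 is smaller); F⁻ < O²⁻ (both 10 e⁻, Z=9>8); O²⁻ < S²⁻ (same group, period 2 vs 3); S²⁻ < Se²⁻ (same group, period 3 vs 4).
Ordering: Si⁴⁺ < Al³⁺ < Mg²⁺ < Na⁺ < F⁻ < O²⁻ < S²⁻ < Se²⁻. The second smallest is Al³⁺.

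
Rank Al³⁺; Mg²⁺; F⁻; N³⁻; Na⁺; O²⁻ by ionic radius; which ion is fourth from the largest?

All of these have 10 electrons (isoelectronic). With the same electron cloud, the ion with the most protons pulls it in tightest. Nuclear charges: Al³⁺ (Z=13), Mg²⁺ (Z=12), Na⁺ (Z=11), F⁻ (Z=9), O²⁻ (Z=8), N³⁻ (Z=7). Highest Z is smallest.
Ordering: Al³⁺ < Mg²⁺ < Na⁺ < F⁻ < O²⁻ < N³⁻. The fourth largest is Na⁺.

Na⁺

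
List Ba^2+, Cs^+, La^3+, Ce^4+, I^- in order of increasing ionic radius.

Ce^4+ < La^3+ < Ba^2+ < Cs^+ < I^-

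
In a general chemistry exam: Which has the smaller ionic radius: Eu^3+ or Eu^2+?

For a single element, ionic radius drops as positive charge rises — Eu^3+ < Eu^2+.

Eu^3+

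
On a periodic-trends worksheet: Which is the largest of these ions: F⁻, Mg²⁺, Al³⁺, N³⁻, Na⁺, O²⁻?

These species are isoelectronic with 10 electrons. The only difference is the number of protons: Al³⁺ (Z=13), Mg²⁺ (Z=12), Na⁺ (Z=11), F⁻ (Z=9), O²⁻ (Z=8), N³⁻ (Z=7). The strongest nuclear pull (Al³⁺) gives the smallest ion.

N³⁻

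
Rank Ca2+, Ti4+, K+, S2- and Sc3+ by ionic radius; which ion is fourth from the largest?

Sc3+

These species are isoelectronic with 18 electrons. The only difference is the number of protons: Ti4+ (Z=22), Sc3+ (Z=21), Ca2+ (Z=20), K+ (Z=19), S2- (Z=16). The strongest nuclear pull (Ti4+) gives the smallest ion.
Full ascending order: Ti4+ < Sc3+ < Ca2+ < K+ < S2-. Counting from the largest, position 4 is Sc3+.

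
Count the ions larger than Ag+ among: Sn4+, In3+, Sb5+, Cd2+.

0

All of these have 46 electrons (isoelectronic). With the same electron cloud, the ion with the most protons pulls it in tightest. Nuclear charges: Sb5+ (Z=51), Sn4+ (Z=50), In3+ (Z=49), Cd2+ (Z=48), Ag+ (Z=47). Highest Z is smallest.
Overall: Sb5+ < Sn4+ < In3+ < Cd2+ < Ag+. Ag+ has 4 below it and 0 above. So 0 are larger.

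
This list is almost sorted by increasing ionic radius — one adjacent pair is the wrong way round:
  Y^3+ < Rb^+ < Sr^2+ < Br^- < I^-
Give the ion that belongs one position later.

Rb^+

The pair Rb^+, Sr^2+ is the wrong way round — Sr^2+ and Rb^+ share 36 electrons; the higher nuclear charge on Sr (Z=38) contracts it more, so Sr^2+ < Rb^+. All other adjacent pairs agree with periodic trends, so Rb^+ is the misplaced ion.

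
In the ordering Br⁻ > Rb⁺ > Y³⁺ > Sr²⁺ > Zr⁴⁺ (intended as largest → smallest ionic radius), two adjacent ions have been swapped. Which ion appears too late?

Sr²⁺

The pair Y³⁺, Sr²⁺ is the wrong way round — they are isoelectronic (36 e⁻) and Y has more protons than Sr (39 vs 38), making Y³⁺ smaller. All other adjacent pairs agree with periodic trends, so Sr²⁺ is the misplaced ion.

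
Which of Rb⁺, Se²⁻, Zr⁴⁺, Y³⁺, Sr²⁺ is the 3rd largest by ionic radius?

Sr²⁺

Isoelectronic series (36 e⁻ each). Size is set by nuclear charge: more protons means a smaller ion. Zr⁴⁺ (Z=40), Y³⁺ (Z=39), Sr²⁺ (Z=38), Rb⁺ (Z=37), Se²⁻ (Z=34).
So the order is Zr⁴⁺ < Y³⁺ < Sr²⁺ < Rb⁺ < Se²⁻; the 3rd-largest ion is Sr²⁺.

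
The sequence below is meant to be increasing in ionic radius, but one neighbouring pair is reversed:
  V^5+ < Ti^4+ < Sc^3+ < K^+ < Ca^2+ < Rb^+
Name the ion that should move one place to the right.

Compare adjacent ions: both have 18 electrons but Z(Ca)=20 > Z(K)=19, so Ca^2+ should be the smaller of the two — yet in this increasing list K^+ sits before Ca^2+. Nothing else is reversed, so K^+ should move one place to the right.

K^+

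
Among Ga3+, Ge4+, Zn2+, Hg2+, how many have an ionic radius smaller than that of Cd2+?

Electron counts and nuclear charges: Ge4+ has 28 e⁻ (Z=32), Ga3+ has 28 e⁻ (Z=31), Zn2+ has 28 e⁻ (Z=30), Cd2+ has 46 e⁻ (Z=48), Hg2+ has 78 e⁻ (Z=80). Ge4+ < Ga3+ (both 28 e⁻, Z=32>31); Ga3+ < Zn2+ (both 28 e⁻, Z=31>30); Zn2+ < Cd2+ (same group, 1 shell fewer); Cd2+ < Hg2+ (same group, 1 shell fewer).
Overall: Ge4+ < Ga3+ < Zn2+ < Cd2+ < Hg2+. Cd2+ has 3 below it and 1 above. That's 3.

3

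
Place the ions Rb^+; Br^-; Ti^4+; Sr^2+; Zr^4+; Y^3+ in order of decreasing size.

Work out protons and electrons: Ti^4+: 18 e⁻, Z=22, Zr^4+: 36 e⁻, Z=40, Y^3+: 36 e⁻, Z=39, Sr^2+: 36 e⁻, Z=38, Rb^+: 36 e⁻, Z=37, Br^-: 36 e⁻, Z=35. Ti^4+ < Zr^4+ (same group, period 4 vs 5); Zr^4+ < Y^3+ (both 36 e⁻, Z=40>39); Y^3+ < Sr^2+ (both 36 e⁻, Z=39>38); Sr^2+ < Rb^+ (both 36 e⁻, Z=38>37); Rb^+ < Br^- (isoelectronic, higher Z=37 is smaller).

Br^- > Rb^+ > Sr^2+ > Y^3+ > Zr^4+ > Ti^4+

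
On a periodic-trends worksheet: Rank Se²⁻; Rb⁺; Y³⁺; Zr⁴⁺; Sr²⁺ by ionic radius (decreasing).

All of these have 36 electrons (isoelectronic). With the same electron cloud, the ion with the most protons pulls it in tightest. Nuclear charges: Zr⁴⁺ (Z=40), Y³⁺ (Z=39), Sr²⁺ (Z=38), Rb⁺ (Z=37), Se²⁻ (Z=34). Highest Z is smallest.

Se²⁻ > Rb⁺ > Sr²⁺ > Y³⁺ > Zr⁴⁺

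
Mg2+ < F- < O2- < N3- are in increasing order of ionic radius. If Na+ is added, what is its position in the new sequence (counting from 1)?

2

These species are isoelectronic with 10 electrons. The only difference is the number of protons: Mg2+ (Z=12), Na+ (Z=11), F- (Z=9), O2- (Z=8), N3- (Z=7). The strongest nuclear pull (Mg2+) gives the smallest ion.
With Na+ included the full order is Mg2+ < Na+ < F- < O2- < N3-, so it takes position 2.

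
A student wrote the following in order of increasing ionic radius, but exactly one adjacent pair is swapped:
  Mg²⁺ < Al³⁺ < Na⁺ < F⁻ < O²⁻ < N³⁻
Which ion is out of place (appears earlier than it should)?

Mg²⁺

Scanning neighbour by neighbour, only Mg²⁺/Al³⁺ violates a trend: Al³⁺ and Mg²⁺ share 10 electrons; the higher nuclear charge on Al (Z=13) contracts it more, so Al³⁺ < Mg²⁺. That makes Mg²⁺ the one sitting a position early relative to where it belongs.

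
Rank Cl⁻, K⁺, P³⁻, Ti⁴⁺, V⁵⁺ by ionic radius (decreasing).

P³⁻ > Cl⁻ > K⁺ > Ti⁴⁺ > V⁵⁺

Each ion has 18 electrons. The ranking follows nuclear charge in reverse — greater Z gives a smaller radius. V⁵⁺ (Z=23), Ti⁴⁺ (Z=22), K⁺ (Z=19), Cl⁻ (Z=17), P³⁻ (Z=15).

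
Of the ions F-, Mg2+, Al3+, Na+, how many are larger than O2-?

Each ion has 10 electrons. The ranking follows nuclear charge in reverse — greater Z gives a smaller radius. Al3+ (Z=13), Mg2+ (Z=12), Na+ (Z=11), F- (Z=9), O2- (Z=8).
Overall: Al3+ < Mg2+ < Na+ < F- < O2-. O2- has 4 below it and 0 above. So 0 are larger.

0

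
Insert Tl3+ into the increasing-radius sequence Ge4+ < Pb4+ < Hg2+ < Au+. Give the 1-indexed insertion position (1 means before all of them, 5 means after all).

3

Tabulating Z and e⁻: Ge4+ has 28 e⁻ (Z=32), Pb4+ has 78 e⁻ (Z=82), Tl3+ has 78 e⁻ (Z=81), Hg2+ has 78 e⁻ (Z=80), Au+ has 78 e⁻ (Z=79). Ge4+ < Pb4+ (same group, period 4 vs 6); Pb4+ < Tl3+ (isoelectronic, higher Z=82 is smaller); Tl3+ < Hg2+ (isoelectronic, higher Z=81 is smaller); Hg2+ < Au+ (isoelectronic, higher Z=80 is smaller).
With Tl3+ included the full order is Ge4+ < Pb4+ < Tl3+ < Hg2+ < Au+, so it takes position 3.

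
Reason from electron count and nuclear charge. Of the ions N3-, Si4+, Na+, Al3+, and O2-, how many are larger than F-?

2

All of these have 10 electrons (isoelectronic). With the same electron cloud, the ion with the most protons pulls it in tightest. Nuclear charges: Si4+ (Z=14), Al3+ (Z=13), Na+ (Z=11), F- (Z=9), O2- (Z=8), N3- (Z=7). Highest Z is smallest.
Overall: Si4+ < Al3+ < Na+ < F- < O2- < N3-. F- has 3 below it and 2 above. So 2 are larger.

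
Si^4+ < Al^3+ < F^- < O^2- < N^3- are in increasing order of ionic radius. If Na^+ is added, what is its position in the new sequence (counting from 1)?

3

Isoelectronic series (10 e⁻ each). Size is set by nuclear charge: more protons means a smaller ion. Si^4+ (Z=14), Al^3+ (Z=13), Na^+ (Z=11), F^- (Z=9), O^2- (Z=8), N^3- (Z=7).
The complete sequence is Si^4+ < Al^3+ < Na^+ < F^- < O^2- < N^3-. Na^+ sits at position 3.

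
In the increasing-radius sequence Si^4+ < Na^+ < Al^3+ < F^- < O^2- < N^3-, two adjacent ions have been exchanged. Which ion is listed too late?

Al^3+

The pair Na^+, Al^3+ is the wrong way round — both have 10 electrons but Z(Al)=13 > Z(Na)=11, so Al^3+ should be the smaller of the two. All other adjacent pairs agree with periodic trends, so Al^3+ is the misplaced ion.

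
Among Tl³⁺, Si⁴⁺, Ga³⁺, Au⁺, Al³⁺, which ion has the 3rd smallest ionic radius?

Ga³⁺

Tabulating Z and e⁻: Si⁴⁺ (Z=14, 10 e⁻), Al³⁺ (Z=13, 10 e⁻), Ga³⁺ (Z=31, 28 e⁻), Tl³⁺ (Z=81, 78 e⁻), Au⁺ (Z=79, 78 e⁻). Si⁴⁺ < Al³⁺ (both 10 e⁻, Z=14>13); Al³⁺ < Ga³⁺ (same group, period 3 vs 4); Ga³⁺ < Tl³⁺ (same group, period 4 vs 6); Tl³⁺ < Au⁺ (isoelectronic, higher Z=81 is smaller).
Full ascending order: Si⁴⁺ < Al³⁺ < Ga³⁺ < Tl³⁺ < Au⁺. Counting from the smallest, position 3 is Ga³⁺.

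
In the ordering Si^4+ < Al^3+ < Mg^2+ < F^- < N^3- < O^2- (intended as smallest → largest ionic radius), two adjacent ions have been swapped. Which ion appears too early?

N^3-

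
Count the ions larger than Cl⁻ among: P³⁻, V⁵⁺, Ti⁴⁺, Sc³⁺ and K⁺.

These species are isoelectronic with 18 electrons. The only difference is the number of protons: V⁵⁺ (Z=23), Ti⁴⁺ (Z=22), Sc³⁺ (Z=21), K⁺ (Z=19), Cl⁻ (Z=17), P³⁻ (Z=15). The strongest nuclear pull (V⁵⁺) gives the smallest ion.
Placing each against Cl⁻: smaller — V⁵⁺, Ti⁴⁺, Sc³⁺, K⁺; larger — P³⁻. So 1 is larger.

1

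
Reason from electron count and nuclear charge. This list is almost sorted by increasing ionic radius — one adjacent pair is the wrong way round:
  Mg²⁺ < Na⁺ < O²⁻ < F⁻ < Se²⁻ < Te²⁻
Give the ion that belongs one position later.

O²⁻

Scanning neighbour by neighbour, only O²⁻/F⁻ violates a trend: F⁻ and O²⁻ share 10 electrons; the higher nuclear charge on F (Z=9) contracts it more, so F⁻ < O²⁻. That makes O²⁻ the one sitting a position early relative to where it belongs.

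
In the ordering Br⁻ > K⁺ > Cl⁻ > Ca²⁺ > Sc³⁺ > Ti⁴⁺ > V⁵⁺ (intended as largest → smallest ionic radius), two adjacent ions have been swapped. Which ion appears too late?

Cl⁻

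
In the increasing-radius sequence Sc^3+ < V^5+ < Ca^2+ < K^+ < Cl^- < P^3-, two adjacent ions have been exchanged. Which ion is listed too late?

V^5+

Check each adjacent pair. Sc^3+ and V^5+ are reversed: V^5+ and Sc^3+ share 18 electrons; the higher nuclear charge on V (Z=23) contracts it more, so V^5+ < Sc^3+. No other neighbouring pair contradicts the periodic trends, so V^5+ is the ion listed too late.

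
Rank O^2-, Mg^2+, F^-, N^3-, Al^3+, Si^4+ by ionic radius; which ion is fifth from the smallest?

O^2-

All of these have 10 electrons (isoelectronic). With the same electron cloud, the ion with the most protons pulls it in tightest. Nuclear charges: Si^4+ (Z=14), Al^3+ (Z=13), Mg^2+ (Z=12), F^- (Z=9), O^2- (Z=8), N^3- (Z=7). Highest Z is smallest.
That gives Si^4+ < Al^3+ < Mg^2+ < F^- < O^2- < N^3-. From the smallest end, number 5 is O^2-.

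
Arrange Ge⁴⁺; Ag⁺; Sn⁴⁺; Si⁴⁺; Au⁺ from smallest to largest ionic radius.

Si⁴⁺ < Ge⁴⁺ < Sn⁴⁺ < Ag⁺ < Au⁺

First list Z and electron count for each: Si⁴⁺: 10 e⁻, Z=14, Ge⁴⁺: 28 e⁻, Z=32, Sn⁴⁺: 46 e⁻, Z=50, Ag⁺: 46 e⁻, Z=47, Au⁺: 78 e⁻, Z=79. Si⁴⁺ < Ge⁴⁺ (same group, period 3 vs 4); Ge⁴⁺ < Sn⁴⁺ (same group, period 4 vs 5); Sn⁴⁺ < Ag⁺ (isoelectronic, higher Z=50 is smaller); Ag⁺ < Au⁺ (same group, 1 shell fewer).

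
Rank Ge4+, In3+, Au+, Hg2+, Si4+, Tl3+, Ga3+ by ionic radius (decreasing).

Au+ > Hg2+ > Tl3+ > In3+ > Ga3+ > Ge4+ > Si4+

Work out protons and electrons: Si4+ (Z=14, 10 e⁻), Ge4+ (Z=32, 28 e⁻), Ga3+ (Z=31, 28 e⁻), In3+ (Z=49, 46 e⁻), Tl3+ (Z=81, 78 e⁻), Hg2+ (Z=80, 78 e⁻), Au+ (Z=79, 78 e⁻). Si4+ < Ge4+ (same group, 1 shell fewer); Ge4+ < Ga3+ (isoelectronic, higher Z=32 is smaller); Ga3+ < In3+ (same group, 1 shell fewer); In3+ < Tl3+ (same group, period 5 vs 6); Tl3+ < Hg2+ (both 78 e⁻, Z=81>80); Hg2+ < Au+ (isoelectronic, higher Z=80 is smaller).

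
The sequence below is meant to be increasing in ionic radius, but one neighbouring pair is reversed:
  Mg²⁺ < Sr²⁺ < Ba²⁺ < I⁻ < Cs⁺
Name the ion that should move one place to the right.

I⁻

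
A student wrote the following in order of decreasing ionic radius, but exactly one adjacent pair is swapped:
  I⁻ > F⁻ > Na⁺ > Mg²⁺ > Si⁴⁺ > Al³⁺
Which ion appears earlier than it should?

Scanning neighbour by neighbour, only Si⁴⁺/Al³⁺ violates a trend: both have 10 electrons but Z(Si)=14 > Z(Al)=13, so Si⁴⁺ should be the smaller of the two. That makes Si⁴⁺ the one sitting a position early relative to where it belongs.

Si⁴⁺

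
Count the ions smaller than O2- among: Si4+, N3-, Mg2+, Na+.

Each ion has 10 electrons. The ranking follows nuclear charge in reverse — greater Z gives a smaller radius. Si4+ (Z=14), Mg2+ (Z=12), Na+ (Z=11), O2- (Z=8), N3- (Z=7).
Relative to O2-, the ions that are smaller are Si4+, Mg2+, Na+. So 3 are smaller.

3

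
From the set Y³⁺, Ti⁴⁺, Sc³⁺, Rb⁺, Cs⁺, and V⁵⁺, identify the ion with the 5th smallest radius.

First list Z and electron count for each: V⁵⁺ (Z=23, 18 e⁻), Ti⁴⁺ (Z=22, 18 e⁻), Sc³⁺ (Z=21, 18 e⁻), Y³⁺ (Z=39, 36 e⁻), Rb⁺ (Z=37, 36 e⁻), Cs⁺ (Z=55, 54 e⁻). V⁵⁺ < Ti⁴⁺ (both 18 e⁻, Z=23>22); Ti⁴⁺ < Sc³⁺ (both 18 e⁻, Z=22>21); Sc³⁺ < Y³⁺ (same group, period 4 vs 5); Y³⁺ < Rb⁺ (isoelectronic, higher Z=39 is smaller); Rb⁺ < Cs⁺ (same group, period 5 vs 6).
So the order is V⁵⁺ < Ti⁴⁺ < Sc³⁺ < Y³⁺ < Rb⁺ < Cs⁺; the 5th-smallest ion is Rb⁺.

Rb⁺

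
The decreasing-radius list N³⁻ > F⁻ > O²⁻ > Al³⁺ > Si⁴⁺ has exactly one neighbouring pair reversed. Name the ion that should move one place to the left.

Scanning neighbour by neighbour, only F⁻/O²⁻ violates a trend: they are isoelectronic (10 e⁻) and F has more protons than O (9 vs 8), making F⁻ smaller. That makes O²⁻ the one sitting a position late relative to where it belongs.

O²⁻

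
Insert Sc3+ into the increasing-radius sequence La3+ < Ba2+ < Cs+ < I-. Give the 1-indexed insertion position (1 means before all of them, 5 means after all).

1

Electron counts and nuclear charges: Sc3+ (Z=21, 18 e⁻), La3+ (Z=57, 54 e⁻), Ba2+ (Z=56, 54 e⁻), Cs+ (Z=55, 54 e⁻), I- (Z=53, 54 e⁻). Sc3+ < La3+ (same group, 2 shells fewer); La3+ < Ba2+ (both 54 e⁻, Z=57>56); Ba2+ < Cs+ (isoelectronic, higher Z=56 is smaller); Cs+ < I- (both 54 e⁻, Z=55>53).
Putting Sc3+ in gives Sc3+ < La3+ < Ba2+ < Cs+ < I-; it lands at slot 1.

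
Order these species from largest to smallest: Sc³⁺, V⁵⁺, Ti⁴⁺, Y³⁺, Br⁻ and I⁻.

Work out protons and electrons: V⁵⁺: 18 e⁻, Z=23, Ti⁴⁺: 18 e⁻, Z=22, Sc³⁺: 18 e⁻, Z=21, Y³⁺: 36 e⁻, Z=39, Br⁻: 36 e⁻, Z=35, I⁻: 54 e⁻, Z=53. V⁵⁺ < Ti⁴⁺ (both 18 e⁻, Z=23>22); Ti⁴⁺ < Sc³⁺ (isoelectronic, higher Z=22 is smaller); Sc³⁺ < Y³⁺ (same group, period 4 vs 5); Y³⁺ < Br⁻ (both 36 e⁻, Z=39>35); Br⁻ < I⁻ (same group, period 4 vs 5).

I⁻ > Br⁻ > Y³⁺ > Sc³⁺ > Ti⁴⁺ > V⁵⁺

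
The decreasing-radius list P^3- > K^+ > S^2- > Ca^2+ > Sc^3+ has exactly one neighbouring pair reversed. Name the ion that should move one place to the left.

The pair K^+, S^2- is the wrong way round — K^+ and S^2- share 18 electrons; the higher nuclear charge on K (Z=19) contracts it more, so K^+ < S^2-. All other adjacent pairs agree with periodic trends, so S^2- is the misplaced ion.

S^2-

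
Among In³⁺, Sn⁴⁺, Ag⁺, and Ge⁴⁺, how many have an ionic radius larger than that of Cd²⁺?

Electron counts and nuclear charges: Ge⁴⁺: 28 e⁻, Z=32, Sn⁴⁺: 46 e⁻, Z=50, In³⁺: 46 e⁻, Z=49, Cd²⁺: 46 e⁻, Z=48, Ag⁺: 46 e⁻, Z=47. Ge⁴⁺ < Sn⁴⁺ (same group, 1 shell fewer); Sn⁴⁺ < In³⁺ (isoelectronic, higher Z=50 is smaller); In³⁺ < Cd²⁺ (both 46 e⁻, Z=49>48); Cd²⁺ < Ag⁺ (isoelectronic, higher Z=48 is smaller).
Relative to Cd²⁺, the ions that are larger are Ag⁺. So 1 is larger.

1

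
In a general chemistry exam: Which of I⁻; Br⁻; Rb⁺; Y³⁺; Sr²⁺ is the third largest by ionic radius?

Work out protons and electrons: Y³⁺: 36 e⁻, Z=39, Sr²⁺: 36 e⁻, Z=38, Rb⁺: 36 e⁻, Z=37, Br⁻: 36 e⁻, Z=35, I⁻: 54 e⁻, Z=53. Y³⁺ < Sr²⁺ (isoelectronic, higher Z=39 is smaller); Sr²⁺ < Rb⁺ (both 36 e⁻, Z=38>37); Rb⁺ < Br⁻ (isoelectronic, higher Z=37 is smaller); Br⁻ < I⁻ (same group, 1 shell fewer).
Ordering: Y³⁺ < Sr²⁺ < Rb⁺ < Br⁻ < I⁻. The third largest is Rb⁺.

Rb⁺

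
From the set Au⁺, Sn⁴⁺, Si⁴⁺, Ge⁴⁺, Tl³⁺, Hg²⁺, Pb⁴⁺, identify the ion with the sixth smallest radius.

Hg²⁺

Tabulating Z and e⁻: Si⁴⁺ (Z=14, 10 e⁻), Ge⁴⁺ (Z=32, 28 e⁻), Sn⁴⁺ (Z=50, 46 e⁻), Pb⁴⁺ (Z=82, 78 e⁻), Tl³⁺ (Z=81, 78 e⁻), Hg²⁺ (Z=80, 78 e⁻), Au⁺ (Z=79, 78 e⁻). Si⁴⁺ < Ge⁴⁺ (same group, period 3 vs 4); Ge⁴⁺ < Sn⁴⁺ (same group, period 4 vs 5); Sn⁴⁺ < Pb⁴⁺ (same group, 1 shell fewer); Pb⁴⁺ < Tl³⁺ (both 78 e⁻, Z=82>81); Tl³⁺ < Hg²⁺ (both 78 e⁻, Z=81>80); Hg²⁺ < Au⁺ (isoelectronic, higher Z=80 is smaller).
Full ascending order: Si⁴⁺ < Ge⁴⁺ < Sn⁴⁺ < Pb⁴⁺ < Tl³⁺ < Hg²⁺ < Au⁺. Counting from the smallest, position 6 is Hg²⁺.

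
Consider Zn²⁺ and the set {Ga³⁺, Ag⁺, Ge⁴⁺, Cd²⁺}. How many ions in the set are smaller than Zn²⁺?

Electron counts and nuclear charges: Ge⁴⁺: 28 e⁻, Z=32, Ga³⁺: 28 e⁻, Z=31, Zn²⁺: 28 e⁻, Z=30, Cd²⁺: 46 e⁻, Z=48, Ag⁺: 46 e⁻, Z=47. Ge⁴⁺ < Ga³⁺ (isoelectronic, higher Z=32 is smaller); Ga³⁺ < Zn²⁺ (isoelectronic, higher Z=31 is smaller); Zn²⁺ < Cd²⁺ (same group, period 4 vs 5); Cd²⁺ < Ag⁺ (isoelectronic, higher Z=48 is smaller).
Placing each against Zn²⁺: smaller — Ge⁴⁺, Ga³⁺; larger — Cd²⁺, Ag⁺. Count: 2.

2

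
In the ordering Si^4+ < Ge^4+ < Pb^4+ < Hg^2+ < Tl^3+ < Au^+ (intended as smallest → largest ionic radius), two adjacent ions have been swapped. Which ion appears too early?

Hg^2+

The pair Hg^2+, Tl^3+ is the wrong way round — they are isoelectronic (78 e⁻) and Tl has more protons than Hg (81 vs 80), making Tl^3+ smaller. All other adjacent pairs agree with periodic trends, so Hg^2+ is the misplaced ion.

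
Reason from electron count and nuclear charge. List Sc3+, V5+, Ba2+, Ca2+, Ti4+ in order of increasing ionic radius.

Work out protons and electrons: V5+ (Z=23, 18 e⁻), Ti4+ (Z=22, 18 e⁻), Sc3+ (Z=21, 18 e⁻), Ca2+ (Z=20, 18 e⁻), Ba2+ (Z=56, 54 e⁻). V5+ < Ti4+ (isoelectronic, higher Z=23 is smaller); Ti4+ < Sc3+ (isoelectronic, higher Z=22 is smaller); Sc3+ < Ca2+ (both 18 e⁻, Z=21>20); Ca2+ < Ba2+ (same group, 2 shells fewer).

V5+ < Ti4+ < Sc3+ < Ca2+ < Ba2+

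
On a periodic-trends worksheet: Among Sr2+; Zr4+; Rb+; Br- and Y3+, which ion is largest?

These species are isoelectronic with 36 electrons. The only difference is the number of protons: Zr4+ (Z=40), Y3+ (Z=39), Sr2+ (Z=38), Rb+ (Z=37), Br- (Z=35). The strongest nuclear pull (Zr4+) gives the smallest ion.

Br-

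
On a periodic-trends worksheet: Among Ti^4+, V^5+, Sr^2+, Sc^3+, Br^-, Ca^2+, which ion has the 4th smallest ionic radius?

First list Z and electron count for each: V^5+ has 18 e⁻ (Z=23), Ti^4+ has 18 e⁻ (Z=22), Sc^3+ has 18 e⁻ (Z=21), Ca^2+ has 18 e⁻ (Z=20), Sr^2+ has 36 e⁻ (Z=38), Br^- has 36 e⁻ (Z=35). V^5+ < Ti^4+ (isoelectronic, higher Z=23 is smaller); Ti^4+ < Sc^3+ (both 18 e⁻, Z=22>21); Sc^3+ < Ca^2+ (both 18 e⁻, Z=21>20); Ca^2+ < Sr^2+ (same group, period 4 vs 5); Sr^2+ < Br^- (isoelectronic, higher Z=38 is smaller).
Ordering: V^5+ < Ti^4+ < Sc^3+ < Ca^2+ < Sr^2+ < Br^-. The 4th smallest is Ca^2+.

Ca^2+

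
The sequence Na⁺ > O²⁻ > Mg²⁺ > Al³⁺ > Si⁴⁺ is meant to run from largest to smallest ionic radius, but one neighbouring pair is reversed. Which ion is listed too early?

Check each adjacent pair. Na⁺ and O²⁻ are reversed: both have 10 electrons but Z(Na)=11 > Z(O)=8, so Na⁺ should be the smaller of the two. No other neighbouring pair contradicts the periodic trends, so Na⁺ is the ion listed too early.

Na⁺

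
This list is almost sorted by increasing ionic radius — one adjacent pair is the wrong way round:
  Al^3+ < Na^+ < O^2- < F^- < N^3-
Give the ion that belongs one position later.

Scanning neighbour by neighbour, only O^2-/F^- violates a trend: both have 10 electrons but Z(F)=9 > Z(O)=8, so F^- should be the smaller of the two. That makes O^2- the one sitting a position early relative to where it belongs.

O^2-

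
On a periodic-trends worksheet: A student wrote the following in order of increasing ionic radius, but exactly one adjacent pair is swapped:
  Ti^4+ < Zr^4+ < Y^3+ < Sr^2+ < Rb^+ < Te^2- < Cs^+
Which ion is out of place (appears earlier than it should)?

Check each adjacent pair. Te^2- and Cs^+ are reversed: both have 54 electrons but Z(Cs)=55 > Z(Te)=52, so Cs^+ should be the smaller of the two. No other neighbouring pair contradicts the periodic trends, so Te^2- is the ion listed too early.

Te^2-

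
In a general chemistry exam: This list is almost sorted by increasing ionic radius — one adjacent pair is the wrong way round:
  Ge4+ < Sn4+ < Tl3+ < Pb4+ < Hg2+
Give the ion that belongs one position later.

Check each adjacent pair. Tl3+ and Pb4+ are reversed: they are isoelectronic (78 e⁻) and Pb has more protons than Tl (82 vs 81), making Pb4+ smaller. No other neighbouring pair contradicts the periodic trends, so Tl3+ is the ion listed too early.

Tl3+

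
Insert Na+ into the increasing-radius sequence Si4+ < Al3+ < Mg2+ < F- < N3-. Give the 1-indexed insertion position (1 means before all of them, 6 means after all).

All of these have 10 electrons (isoelectronic). With the same electron cloud, the ion with the most protons pulls it in tightest. Nuclear charges: Si4+ (Z=14), Al3+ (Z=13), Mg2+ (Z=12), Na+ (Z=11), F- (Z=9), N3- (Z=7). Highest Z is smallest.
With Na+ included the full order is Si4+ < Al3+ < Mg2+ < Na+ < F- < N3-, so it takes position 4.

4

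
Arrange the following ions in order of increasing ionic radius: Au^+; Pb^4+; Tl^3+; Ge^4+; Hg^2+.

Ge^4+ < Pb^4+ < Tl^3+ < Hg^2+ < Au^+

First list Z and electron count for each: Ge^4+ has 28 e⁻ (Z=32), Pb^4+ has 78 e⁻ (Z=82), Tl^3+ has 78 e⁻ (Z=81), Hg^2+ has 78 e⁻ (Z=80), Au^+ has 78 e⁻ (Z=79). Ge^4+ < Pb^4+ (same group, period 4 vs 6); Pb^4+ < Tl^3+ (both 78 e⁻, Z=82>81); Tl^3+ < Hg^2+ (isoelectronic, higher Z=81 is smaller); Hg^2+ < Au^+ (both 78 e⁻, Z=80>79).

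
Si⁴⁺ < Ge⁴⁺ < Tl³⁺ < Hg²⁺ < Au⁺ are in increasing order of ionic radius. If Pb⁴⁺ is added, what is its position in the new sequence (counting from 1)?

Electron counts and nuclear charges: Si⁴⁺ (Z=14, 10 e⁻), Ge⁴⁺ (Z=32, 28 e⁻), Pb⁴⁺ (Z=82, 78 e⁻), Tl³⁺ (Z=81, 78 e⁻), Hg²⁺ (Z=80, 78 e⁻), Au⁺ (Z=79, 78 e⁻). Si⁴⁺ < Ge⁴⁺ (same group, period 3 vs 4); Ge⁴⁺ < Pb⁴⁺ (same group, 2 shells fewer); Pb⁴⁺ < Tl³⁺ (isoelectronic, higher Z=82 is smaller); Tl³⁺ < Hg²⁺ (both 78 e⁻, Z=81>80); Hg²⁺ < Au⁺ (both 78 e⁻, Z=80>79).
Merged order: Si⁴⁺ < Ge⁴⁺ < Pb⁴⁺ < Tl³⁺ < Hg²⁺ < Au⁺ — Pb⁴⁺ is number 3.

3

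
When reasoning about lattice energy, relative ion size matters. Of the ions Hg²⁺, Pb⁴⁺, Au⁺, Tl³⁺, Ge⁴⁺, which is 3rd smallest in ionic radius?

Tl³⁺

Electron counts and nuclear charges: Ge⁴⁺ has 28 e⁻ (Z=32), Pb⁴⁺ has 78 e⁻ (Z=82), Tl³⁺ has 78 e⁻ (Z=81), Hg²⁺ has 78 e⁻ (Z=80), Au⁺ has 78 e⁻ (Z=79). Ge⁴⁺ < Pb⁴⁺ (same group, 2 shells fewer); Pb⁴⁺ < Tl³⁺ (both 78 e⁻, Z=82>81); Tl³⁺ < Hg²⁺ (isoelectronic, higher Z=81 is smaller); Hg²⁺ < Au⁺ (both 78 e⁻, Z=80>79).
Full ascending order: Ge⁴⁺ < Pb⁴⁺ < Tl³⁺ < Hg²⁺ < Au⁺. Counting from the smallest, position 3 is Tl³⁺.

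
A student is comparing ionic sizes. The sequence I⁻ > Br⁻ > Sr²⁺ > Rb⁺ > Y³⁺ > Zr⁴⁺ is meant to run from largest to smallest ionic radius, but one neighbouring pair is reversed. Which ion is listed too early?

Sr²⁺

Compare adjacent ions: Sr²⁺ and Rb⁺ share 36 electrons; the higher nuclear charge on Sr (Z=38) contracts it more, so Sr²⁺ < Rb⁺ — yet in this decreasing list Sr²⁺ sits before Rb⁺. Nothing else is reversed, so Sr²⁺ should move one place to the right.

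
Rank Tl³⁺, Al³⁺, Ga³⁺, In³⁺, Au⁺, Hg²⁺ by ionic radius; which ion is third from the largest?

Tabulating Z and e⁻: Al³⁺: 10 e⁻, Z=13, Ga³⁺: 28 e⁻, Z=31, In³⁺: 46 e⁻, Z=49, Tl³⁺: 78 e⁻, Z=81, Hg²⁺: 78 e⁻, Z=80, Au⁺: 78 e⁻, Z=79. Al³⁺ < Ga³⁺ (same group, period 3 vs 4); Ga³⁺ < In³⁺ (same group, period 4 vs 5); In³⁺ < Tl³⁺ (same group, period 5 vs 6); Tl³⁺ < Hg²⁺ (both 78 e⁻, Z=81>80); Hg²⁺ < Au⁺ (isoelectronic, higher Z=80 is smaller).
So the order is Al³⁺ < Ga³⁺ < In³⁺ < Tl³⁺ < Hg²⁺ < Au⁺; the 3rd-largest ion is Tl³⁺.

Tl³⁺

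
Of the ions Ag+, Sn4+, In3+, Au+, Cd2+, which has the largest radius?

Au+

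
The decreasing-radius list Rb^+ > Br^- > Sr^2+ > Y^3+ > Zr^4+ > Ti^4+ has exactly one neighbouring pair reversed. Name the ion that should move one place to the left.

Br^-

Compare adjacent ions: Rb^+ and Br^- share 36 electrons; the higher nuclear charge on Rb (Z=37) contracts it more, so Rb^+ < Br^- — yet in this decreasing list Rb^+ sits before Br^-. Nothing else is reversed, so Br^- should move one place to the left.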